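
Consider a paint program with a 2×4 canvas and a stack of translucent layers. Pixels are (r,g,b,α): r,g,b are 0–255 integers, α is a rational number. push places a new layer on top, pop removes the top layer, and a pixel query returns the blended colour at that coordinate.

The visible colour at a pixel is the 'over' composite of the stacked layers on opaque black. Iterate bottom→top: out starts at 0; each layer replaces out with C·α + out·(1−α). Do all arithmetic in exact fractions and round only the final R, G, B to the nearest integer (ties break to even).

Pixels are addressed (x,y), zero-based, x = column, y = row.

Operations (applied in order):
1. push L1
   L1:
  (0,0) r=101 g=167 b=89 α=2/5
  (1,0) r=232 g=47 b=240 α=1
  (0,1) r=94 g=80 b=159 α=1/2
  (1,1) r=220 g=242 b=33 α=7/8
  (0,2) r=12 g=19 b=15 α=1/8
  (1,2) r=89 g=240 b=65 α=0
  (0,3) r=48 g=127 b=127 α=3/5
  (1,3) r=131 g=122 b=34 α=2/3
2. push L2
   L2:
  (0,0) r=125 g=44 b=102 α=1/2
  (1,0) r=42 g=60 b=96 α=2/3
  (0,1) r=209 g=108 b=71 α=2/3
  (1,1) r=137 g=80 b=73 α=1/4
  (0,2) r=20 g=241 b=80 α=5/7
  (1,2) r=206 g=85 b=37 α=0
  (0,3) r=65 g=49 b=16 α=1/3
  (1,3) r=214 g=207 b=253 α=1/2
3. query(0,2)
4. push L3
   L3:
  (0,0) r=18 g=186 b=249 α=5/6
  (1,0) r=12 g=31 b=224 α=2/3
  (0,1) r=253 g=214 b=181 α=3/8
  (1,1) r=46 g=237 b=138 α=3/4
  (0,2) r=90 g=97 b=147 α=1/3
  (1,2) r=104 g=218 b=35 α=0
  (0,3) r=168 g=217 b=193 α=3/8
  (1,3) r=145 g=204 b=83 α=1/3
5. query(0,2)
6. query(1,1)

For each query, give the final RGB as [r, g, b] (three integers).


(0,2) stack=L1,L2; from [0,0,0]:
L1 α=1/8: [3/2, 19/8, 15/8]
L2 α=5/7: [103/7, 4839/28, 1615/28]
= [15, 173, 58]

query (0,2) [L1,L2,L3] — begin 0,0,0
+L1 (α=1/8) → [3/2, 19/8, 15/8]
+L2 (α=5/7) → [103/7, 4839/28, 1615/28]
+L3 (α=1/3) → [836/21, 6197/42, 3673/42]
= [40, 148, 87]

(1,1) stack=L1,L2,L3; from [0,0,0]:
+L1 (α=7/8) → [385/2, 847/4, 231/8]
+L2 (α=1/4) → [1429/8, 2861/16, 1277/32]
+L3 (α=3/4) → [2533/32, 14237/64, 14525/128]
= [79, 222, 113]


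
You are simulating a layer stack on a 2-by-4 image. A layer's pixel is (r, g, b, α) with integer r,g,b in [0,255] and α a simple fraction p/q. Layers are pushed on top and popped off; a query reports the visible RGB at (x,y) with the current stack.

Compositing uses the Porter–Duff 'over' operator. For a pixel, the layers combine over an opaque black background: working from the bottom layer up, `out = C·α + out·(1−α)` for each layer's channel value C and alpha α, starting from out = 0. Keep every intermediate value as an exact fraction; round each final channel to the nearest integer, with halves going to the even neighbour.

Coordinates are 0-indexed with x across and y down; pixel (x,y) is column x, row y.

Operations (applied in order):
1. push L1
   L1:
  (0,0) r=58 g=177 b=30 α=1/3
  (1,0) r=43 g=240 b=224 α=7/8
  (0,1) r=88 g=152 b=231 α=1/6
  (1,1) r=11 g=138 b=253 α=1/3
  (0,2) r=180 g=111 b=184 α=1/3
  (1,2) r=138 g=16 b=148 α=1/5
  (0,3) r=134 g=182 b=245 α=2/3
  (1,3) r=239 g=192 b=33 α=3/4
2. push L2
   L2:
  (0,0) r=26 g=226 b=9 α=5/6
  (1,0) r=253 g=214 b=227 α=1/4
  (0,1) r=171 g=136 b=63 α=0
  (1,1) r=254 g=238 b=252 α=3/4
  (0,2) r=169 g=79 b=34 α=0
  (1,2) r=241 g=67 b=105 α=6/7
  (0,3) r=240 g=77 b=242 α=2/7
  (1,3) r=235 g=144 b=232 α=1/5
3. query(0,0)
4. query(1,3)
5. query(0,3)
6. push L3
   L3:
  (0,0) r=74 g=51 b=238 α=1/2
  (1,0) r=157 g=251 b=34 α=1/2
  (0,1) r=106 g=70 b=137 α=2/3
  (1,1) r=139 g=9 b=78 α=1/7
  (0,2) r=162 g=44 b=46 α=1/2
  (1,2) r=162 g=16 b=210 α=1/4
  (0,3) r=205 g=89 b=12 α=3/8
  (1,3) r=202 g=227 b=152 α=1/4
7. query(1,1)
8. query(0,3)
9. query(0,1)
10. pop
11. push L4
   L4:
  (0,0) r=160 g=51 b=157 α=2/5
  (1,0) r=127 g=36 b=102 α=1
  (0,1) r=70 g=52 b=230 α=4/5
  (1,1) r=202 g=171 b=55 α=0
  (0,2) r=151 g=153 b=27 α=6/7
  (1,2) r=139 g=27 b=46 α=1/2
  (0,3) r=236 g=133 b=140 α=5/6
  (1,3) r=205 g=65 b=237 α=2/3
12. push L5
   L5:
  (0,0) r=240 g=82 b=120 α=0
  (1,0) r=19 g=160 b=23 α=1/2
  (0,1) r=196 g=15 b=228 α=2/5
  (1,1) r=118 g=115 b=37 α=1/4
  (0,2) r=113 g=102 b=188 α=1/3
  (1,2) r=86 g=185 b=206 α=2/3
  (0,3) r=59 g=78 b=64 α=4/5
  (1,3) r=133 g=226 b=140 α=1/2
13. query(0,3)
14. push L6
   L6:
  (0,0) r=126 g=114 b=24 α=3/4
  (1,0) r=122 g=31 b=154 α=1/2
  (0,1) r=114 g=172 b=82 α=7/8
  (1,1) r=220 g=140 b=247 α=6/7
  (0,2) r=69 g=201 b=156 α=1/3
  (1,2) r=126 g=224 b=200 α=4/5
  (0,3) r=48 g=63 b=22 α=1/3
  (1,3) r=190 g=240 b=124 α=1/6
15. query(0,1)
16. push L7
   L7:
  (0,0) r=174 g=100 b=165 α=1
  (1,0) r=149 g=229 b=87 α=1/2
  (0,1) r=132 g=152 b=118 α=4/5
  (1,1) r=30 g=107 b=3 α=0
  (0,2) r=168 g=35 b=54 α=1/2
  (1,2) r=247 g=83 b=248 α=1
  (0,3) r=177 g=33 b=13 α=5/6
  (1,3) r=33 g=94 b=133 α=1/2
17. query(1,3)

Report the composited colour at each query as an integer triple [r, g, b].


query (0,0) [L1,L2] — begin 0,0,0
after L1 α=1/3: [58/3, 59, 10]
after L2 α=5/6: [224/9, 1189/6, 55/6]
= [25, 198, 9]

at x=1,y=3 over L1,L2:
after L1 α=3/4: [717/4, 144, 99/4]
after L2 α=1/5: [952/5, 144, 331/5]
→ [190, 144, 66]

(0,3) stack=L1,L2; from [0,0,0]:
after L1 α=2/3: [268/3, 364/3, 490/3]
after L2 α=2/7: [2780/21, 326/3, 3902/21]
rounded: [132, 109, 186]

(1,1) stack=L1,L2,L3; from [0,0,0]:
L1 α=1/3: [11/3, 46, 253/3]
L2 α=3/4: [2297/12, 190, 2521/12]
L3 α=1/7: [2575/14, 1149/7, 2677/14]
= [184, 164, 191]

at x=0,y=3 over L1,L2,L3:
+L1 (α=2/3) → [268/3, 364/3, 490/3]
+L2 (α=2/7) → [2780/21, 326/3, 3902/21]
+L3 (α=3/8) → [26815/168, 2431/24, 10133/84]
rounded: [160, 101, 121]

at x=0,y=1 over L1,L2,L3:
after L1 α=1/6: [44/3, 76/3, 77/2]
after L2 α=0: [44/3, 76/3, 77/2]
after L3 α=2/3: [680/9, 496/9, 625/6]
= [76, 55, 104]

(0,3) stack=L1,L2,L4,L5; from [0,0,0]:
+L1 (α=2/3) → [268/3, 364/3, 490/3]
+L2 (α=2/7) → [2780/21, 326/3, 3902/21]
+L4 (α=5/6) → [13780/63, 2321/18, 9301/63]
+L5 (α=4/5) → [28648/315, 7937/90, 25429/315]
= [91, 88, 81]

query (0,1) [L1,L2,L4,L5,L6] — begin 0,0,0
L1 α=1/6: [44/3, 76/3, 77/2]
L2 α=0: [44/3, 76/3, 77/2]
L4 α=4/5: [884/15, 140/3, 1917/10]
L5 α=2/5: [2844/25, 34, 10311/50]
L6 α=7/8: [11397/100, 619/4, 39011/400]
→ [114, 155, 98]

(1,3) stack=L1,L2,L4,L5,L6,L7; from [0,0,0]:
after L1 α=3/4: [717/4, 144, 99/4]
after L2 α=1/5: [952/5, 144, 331/5]
after L4 α=2/3: [3002/15, 274/3, 2701/15]
after L5 α=1/2: [4997/30, 476/3, 4801/30]
after L6 α=1/6: [6137/36, 1550/9, 5545/36]
after L7 α=1/2: [7325/72, 1198/9, 10333/72]
rounded: [102, 133, 144]


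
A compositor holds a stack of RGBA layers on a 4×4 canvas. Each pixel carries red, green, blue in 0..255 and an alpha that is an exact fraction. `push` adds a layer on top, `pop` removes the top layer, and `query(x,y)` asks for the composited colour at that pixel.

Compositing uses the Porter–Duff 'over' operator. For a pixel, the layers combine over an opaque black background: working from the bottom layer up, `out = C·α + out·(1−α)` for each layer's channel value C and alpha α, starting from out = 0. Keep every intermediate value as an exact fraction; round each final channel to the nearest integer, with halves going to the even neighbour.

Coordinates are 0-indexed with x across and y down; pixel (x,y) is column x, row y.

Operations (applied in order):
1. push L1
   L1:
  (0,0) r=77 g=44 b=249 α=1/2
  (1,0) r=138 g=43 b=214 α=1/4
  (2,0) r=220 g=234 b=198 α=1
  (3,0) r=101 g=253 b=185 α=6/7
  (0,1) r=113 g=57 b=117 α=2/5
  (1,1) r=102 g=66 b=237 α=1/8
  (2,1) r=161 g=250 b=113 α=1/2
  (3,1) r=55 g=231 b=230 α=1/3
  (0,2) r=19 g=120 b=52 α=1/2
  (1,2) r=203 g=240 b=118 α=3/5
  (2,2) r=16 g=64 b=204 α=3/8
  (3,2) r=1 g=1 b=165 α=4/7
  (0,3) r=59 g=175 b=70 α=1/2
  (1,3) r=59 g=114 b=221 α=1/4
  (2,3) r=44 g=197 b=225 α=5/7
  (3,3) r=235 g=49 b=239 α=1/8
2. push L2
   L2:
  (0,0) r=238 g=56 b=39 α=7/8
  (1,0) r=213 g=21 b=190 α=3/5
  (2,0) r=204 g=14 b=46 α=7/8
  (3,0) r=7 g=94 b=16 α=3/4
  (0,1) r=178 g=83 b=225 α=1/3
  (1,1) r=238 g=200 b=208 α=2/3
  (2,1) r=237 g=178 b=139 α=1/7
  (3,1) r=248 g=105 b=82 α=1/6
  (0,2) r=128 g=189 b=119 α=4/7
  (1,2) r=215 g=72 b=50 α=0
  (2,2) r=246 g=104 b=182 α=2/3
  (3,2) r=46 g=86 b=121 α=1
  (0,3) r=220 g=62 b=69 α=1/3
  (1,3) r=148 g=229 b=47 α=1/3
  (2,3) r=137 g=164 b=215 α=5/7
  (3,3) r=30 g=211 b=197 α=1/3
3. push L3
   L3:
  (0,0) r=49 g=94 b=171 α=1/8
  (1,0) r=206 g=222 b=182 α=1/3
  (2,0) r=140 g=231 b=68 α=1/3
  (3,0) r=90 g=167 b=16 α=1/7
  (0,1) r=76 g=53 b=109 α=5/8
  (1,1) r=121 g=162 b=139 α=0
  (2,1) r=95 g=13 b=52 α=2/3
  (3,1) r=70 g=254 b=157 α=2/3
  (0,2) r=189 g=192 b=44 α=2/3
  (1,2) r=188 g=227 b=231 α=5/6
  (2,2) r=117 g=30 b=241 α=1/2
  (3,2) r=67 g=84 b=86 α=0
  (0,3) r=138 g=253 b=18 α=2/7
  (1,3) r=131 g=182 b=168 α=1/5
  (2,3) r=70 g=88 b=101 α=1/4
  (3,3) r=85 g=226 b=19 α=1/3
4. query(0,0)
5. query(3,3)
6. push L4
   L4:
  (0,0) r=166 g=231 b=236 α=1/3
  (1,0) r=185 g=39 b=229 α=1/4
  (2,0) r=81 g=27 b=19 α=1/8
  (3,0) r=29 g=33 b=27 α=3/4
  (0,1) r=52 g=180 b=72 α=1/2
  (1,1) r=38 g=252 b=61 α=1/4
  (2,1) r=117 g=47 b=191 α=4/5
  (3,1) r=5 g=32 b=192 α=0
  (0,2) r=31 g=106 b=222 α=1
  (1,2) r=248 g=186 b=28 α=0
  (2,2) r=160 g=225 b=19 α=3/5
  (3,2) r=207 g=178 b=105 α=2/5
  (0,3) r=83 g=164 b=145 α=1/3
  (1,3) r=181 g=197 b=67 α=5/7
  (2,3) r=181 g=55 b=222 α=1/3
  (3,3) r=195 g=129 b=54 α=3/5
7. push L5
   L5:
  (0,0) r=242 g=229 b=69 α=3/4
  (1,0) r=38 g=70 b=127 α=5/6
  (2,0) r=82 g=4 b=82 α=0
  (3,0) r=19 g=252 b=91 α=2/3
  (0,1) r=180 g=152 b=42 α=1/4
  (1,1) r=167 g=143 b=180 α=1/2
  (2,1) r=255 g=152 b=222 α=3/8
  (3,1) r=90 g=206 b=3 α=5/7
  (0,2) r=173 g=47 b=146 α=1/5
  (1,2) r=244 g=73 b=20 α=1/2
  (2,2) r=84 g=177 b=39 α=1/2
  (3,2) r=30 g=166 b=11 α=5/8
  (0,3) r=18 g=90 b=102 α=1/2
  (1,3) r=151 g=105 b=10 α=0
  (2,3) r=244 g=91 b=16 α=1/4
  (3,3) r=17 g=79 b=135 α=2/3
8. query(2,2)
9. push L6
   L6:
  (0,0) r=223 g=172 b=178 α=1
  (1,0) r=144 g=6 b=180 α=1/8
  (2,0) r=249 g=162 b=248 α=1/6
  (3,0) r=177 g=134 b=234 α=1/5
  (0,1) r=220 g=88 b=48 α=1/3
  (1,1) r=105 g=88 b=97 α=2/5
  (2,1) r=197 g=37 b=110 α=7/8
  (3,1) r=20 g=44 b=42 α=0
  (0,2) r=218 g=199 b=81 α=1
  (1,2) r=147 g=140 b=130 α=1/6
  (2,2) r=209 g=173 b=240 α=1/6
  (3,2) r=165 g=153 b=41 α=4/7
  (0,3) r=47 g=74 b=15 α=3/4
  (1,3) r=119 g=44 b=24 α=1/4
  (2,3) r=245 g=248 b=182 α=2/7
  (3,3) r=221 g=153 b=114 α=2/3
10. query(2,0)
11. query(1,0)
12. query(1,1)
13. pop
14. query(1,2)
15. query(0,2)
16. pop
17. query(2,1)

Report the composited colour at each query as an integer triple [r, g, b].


(0,0) stack=L1,L2,L3; from [0,0,0]:
L1 α=1/2: [77/2, 22, 249/2]
L2 α=7/8: [3409/16, 207/4, 795/16]
L3 α=1/8: [24647/128, 1825/32, 8301/128]
→ [193, 57, 65]

at x=3,y=3 over L1,L2,L3:
after L1 α=1/8: [235/8, 49/8, 239/8]
after L2 α=1/3: [355/12, 893/12, 1027/12]
after L3 α=1/3: [865/18, 2249/18, 1141/18]
rounded: [48, 125, 63]

at x=2,y=2 over L1,L2,L3,L4,L5:
+L1 (α=3/8) → [6, 24, 153/2]
+L2 (α=2/3) → [166, 232/3, 881/6]
+L3 (α=1/2) → [283/2, 161/3, 2327/12]
+L4 (α=3/5) → [763/5, 2347/15, 2669/30]
+L5 (α=1/2) → [1183/10, 2501/15, 3839/60]
→ [118, 167, 64]

at x=2,y=0 over L1,L2,L3,L4,L5,L6:
after L1 α=1: [220, 234, 198]
after L2 α=7/8: [206, 83/2, 65]
after L3 α=1/3: [184, 314/3, 66]
after L4 α=1/8: [1369/8, 2279/24, 481/8]
after L5 α=0: [1369/8, 2279/24, 481/8]
after L6 α=1/6: [8837/48, 15283/144, 1463/16]
rounded: [184, 106, 91]

query (1,0) [L1,L2,L3,L4,L5,L6] — begin 0,0,0
L1 α=1/4: [69/2, 43/4, 107/2]
L2 α=3/5: [708/5, 169/10, 677/5]
L3 α=1/3: [2446/15, 1279/15, 2264/15]
L4 α=1/4: [3371/20, 737/10, 3409/20]
L5 α=5/6: [7171/120, 4237/60, 16109/120]
L6 α=1/8: [67477/960, 30019/480, 134363/960]
→ [70, 63, 140]

query (1,1) [L1,L2,L3,L4,L5,L6] — begin 0,0,0
after L1 α=1/8: [51/4, 33/4, 237/8]
after L2 α=2/3: [1955/12, 1633/12, 3565/24]
after L3 α=0: [1955/12, 1633/12, 3565/24]
after L4 α=1/4: [2107/16, 2641/16, 4053/32]
after L5 α=1/2: [4779/32, 4929/32, 9813/64]
after L6 α=2/5: [21057/160, 20419/160, 8371/64]
= [132, 128, 131]

(1,2) stack=L1,L2,L3,L4,L5; from [0,0,0]:
after L1 α=3/5: [609/5, 144, 354/5]
after L2 α=0: [609/5, 144, 354/5]
after L3 α=5/6: [5309/30, 1279/6, 2043/10]
after L4 α=0: [5309/30, 1279/6, 2043/10]
after L5 α=1/2: [12629/60, 1717/12, 2243/20]
→ [210, 143, 112]

at x=0,y=2 over L1,L2,L3,L4,L5:
L1 α=1/2: [19/2, 60, 26]
L2 α=4/7: [1081/14, 936/7, 554/7]
L3 α=2/3: [6373/42, 1208/7, 390/7]
L4 α=1: [31, 106, 222]
L5 α=1/5: [297/5, 471/5, 1034/5]
= [59, 94, 207]

at x=2,y=1 over L1,L2,L3,L4:
L1 α=1/2: [161/2, 125, 113/2]
L2 α=1/7: [720/7, 928/7, 478/7]
L3 α=2/3: [2050/21, 370/7, 402/7]
L4 α=4/5: [11878/105, 1686/35, 1150/7]
rounded: [113, 48, 164]


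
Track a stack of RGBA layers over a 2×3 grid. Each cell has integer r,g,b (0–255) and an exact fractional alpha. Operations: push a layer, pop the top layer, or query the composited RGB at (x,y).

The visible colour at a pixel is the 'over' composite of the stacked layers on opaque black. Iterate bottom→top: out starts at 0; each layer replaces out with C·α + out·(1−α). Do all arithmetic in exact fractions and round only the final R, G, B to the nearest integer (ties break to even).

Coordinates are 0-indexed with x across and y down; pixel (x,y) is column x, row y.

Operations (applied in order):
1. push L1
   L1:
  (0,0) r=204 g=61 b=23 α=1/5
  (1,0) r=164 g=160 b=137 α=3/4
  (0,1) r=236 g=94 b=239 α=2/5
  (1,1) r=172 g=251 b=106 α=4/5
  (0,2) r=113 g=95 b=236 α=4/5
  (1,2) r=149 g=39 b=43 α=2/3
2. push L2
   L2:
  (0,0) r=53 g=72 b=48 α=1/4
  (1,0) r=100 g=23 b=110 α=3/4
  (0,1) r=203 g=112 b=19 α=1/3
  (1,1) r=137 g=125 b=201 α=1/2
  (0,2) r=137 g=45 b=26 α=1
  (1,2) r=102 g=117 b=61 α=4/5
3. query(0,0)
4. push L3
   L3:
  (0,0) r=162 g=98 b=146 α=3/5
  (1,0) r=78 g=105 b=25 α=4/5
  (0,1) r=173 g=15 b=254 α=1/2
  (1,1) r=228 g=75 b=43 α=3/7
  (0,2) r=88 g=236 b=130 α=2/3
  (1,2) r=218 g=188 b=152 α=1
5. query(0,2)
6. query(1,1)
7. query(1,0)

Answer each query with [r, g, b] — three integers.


at x=0,y=0 over L1,L2:
L1 α=1/5: [204/5, 61/5, 23/5]
L2 α=1/4: [877/20, 543/20, 309/20]
= [44, 27, 15]

(0,2) stack=L1,L2,L3; from [0,0,0]:
+L1 (α=4/5) → [452/5, 76, 944/5]
+L2 (α=1) → [137, 45, 26]
+L3 (α=2/3) → [313/3, 517/3, 286/3]
= [104, 172, 95]

(1,1) stack=L1,L2,L3; from [0,0,0]:
L1 α=4/5: [688/5, 1004/5, 424/5]
L2 α=1/2: [1373/10, 1629/10, 1429/10]
L3 α=3/7: [6166/35, 4383/35, 3503/35]
rounded: [176, 125, 100]

query (1,0) [L1,L2,L3] — begin 0,0,0
after L1 α=3/4: [123, 120, 411/4]
after L2 α=3/4: [423/4, 189/4, 1731/16]
after L3 α=4/5: [1671/20, 1869/20, 3331/80]
rounded: [84, 93, 42]


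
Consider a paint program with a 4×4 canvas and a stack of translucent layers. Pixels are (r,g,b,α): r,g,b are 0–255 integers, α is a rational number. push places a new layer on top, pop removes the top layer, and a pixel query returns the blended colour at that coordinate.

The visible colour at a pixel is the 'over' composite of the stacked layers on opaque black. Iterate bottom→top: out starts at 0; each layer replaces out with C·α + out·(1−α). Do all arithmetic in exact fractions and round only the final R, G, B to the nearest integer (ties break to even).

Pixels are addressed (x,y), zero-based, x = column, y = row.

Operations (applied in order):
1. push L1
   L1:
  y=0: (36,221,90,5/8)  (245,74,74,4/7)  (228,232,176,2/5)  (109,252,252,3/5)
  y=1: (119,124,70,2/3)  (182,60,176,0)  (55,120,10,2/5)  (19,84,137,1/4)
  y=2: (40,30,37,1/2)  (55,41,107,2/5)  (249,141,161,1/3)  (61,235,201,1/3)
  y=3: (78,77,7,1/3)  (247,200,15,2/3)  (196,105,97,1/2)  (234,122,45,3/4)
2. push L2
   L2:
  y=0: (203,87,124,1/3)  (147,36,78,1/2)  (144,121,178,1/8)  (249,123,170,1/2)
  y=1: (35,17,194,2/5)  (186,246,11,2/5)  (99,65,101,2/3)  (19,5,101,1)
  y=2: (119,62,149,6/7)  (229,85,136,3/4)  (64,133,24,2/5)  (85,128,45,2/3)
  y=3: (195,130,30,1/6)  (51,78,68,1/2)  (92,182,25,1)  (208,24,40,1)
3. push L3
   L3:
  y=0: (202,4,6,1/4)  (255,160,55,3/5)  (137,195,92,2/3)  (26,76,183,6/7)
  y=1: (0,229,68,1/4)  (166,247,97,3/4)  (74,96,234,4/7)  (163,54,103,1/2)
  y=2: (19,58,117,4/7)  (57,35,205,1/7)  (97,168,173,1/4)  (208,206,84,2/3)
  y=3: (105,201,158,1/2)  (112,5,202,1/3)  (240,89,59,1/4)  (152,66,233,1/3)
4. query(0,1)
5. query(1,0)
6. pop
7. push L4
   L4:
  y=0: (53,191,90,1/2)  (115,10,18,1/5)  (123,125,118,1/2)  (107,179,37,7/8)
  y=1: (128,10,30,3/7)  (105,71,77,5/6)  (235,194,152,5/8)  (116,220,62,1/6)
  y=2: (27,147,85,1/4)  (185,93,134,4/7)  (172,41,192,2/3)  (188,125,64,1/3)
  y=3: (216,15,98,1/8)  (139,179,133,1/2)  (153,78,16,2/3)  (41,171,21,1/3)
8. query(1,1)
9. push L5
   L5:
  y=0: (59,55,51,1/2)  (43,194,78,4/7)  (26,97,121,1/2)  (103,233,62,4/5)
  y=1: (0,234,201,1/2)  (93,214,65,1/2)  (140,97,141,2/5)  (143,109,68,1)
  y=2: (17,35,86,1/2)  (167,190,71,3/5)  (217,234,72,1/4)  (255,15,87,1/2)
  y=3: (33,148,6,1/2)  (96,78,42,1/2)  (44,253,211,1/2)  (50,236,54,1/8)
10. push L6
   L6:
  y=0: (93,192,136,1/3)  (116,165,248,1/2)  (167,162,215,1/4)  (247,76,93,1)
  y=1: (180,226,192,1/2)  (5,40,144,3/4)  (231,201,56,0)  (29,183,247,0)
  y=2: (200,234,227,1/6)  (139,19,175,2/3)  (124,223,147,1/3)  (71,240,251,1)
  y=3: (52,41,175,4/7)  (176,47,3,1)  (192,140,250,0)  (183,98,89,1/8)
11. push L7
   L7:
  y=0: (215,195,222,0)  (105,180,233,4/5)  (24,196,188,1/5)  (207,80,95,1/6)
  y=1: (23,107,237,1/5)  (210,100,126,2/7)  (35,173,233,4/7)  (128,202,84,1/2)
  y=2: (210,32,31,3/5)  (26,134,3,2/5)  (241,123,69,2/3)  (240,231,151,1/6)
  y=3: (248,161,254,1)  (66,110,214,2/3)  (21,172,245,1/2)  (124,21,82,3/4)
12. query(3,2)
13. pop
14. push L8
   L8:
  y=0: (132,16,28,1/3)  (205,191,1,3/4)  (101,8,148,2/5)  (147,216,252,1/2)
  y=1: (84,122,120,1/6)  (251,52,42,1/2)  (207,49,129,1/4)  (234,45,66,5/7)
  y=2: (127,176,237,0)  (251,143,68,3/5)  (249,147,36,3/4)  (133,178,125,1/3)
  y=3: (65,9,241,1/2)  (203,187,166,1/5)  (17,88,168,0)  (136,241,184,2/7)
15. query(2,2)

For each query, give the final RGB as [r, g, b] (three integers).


query (0,1) [L1,L2,L3] — begin 0,0,0
after L1 α=2/3: [238/3, 248/3, 140/3]
after L2 α=2/5: [308/5, 282/5, 528/5]
after L3 α=1/4: [231/5, 1991/20, 481/5]
= [46, 100, 96]

(1,0) stack=L1,L2,L3; from [0,0,0]:
L1 α=4/7: [140, 296/7, 296/7]
L2 α=1/2: [287/2, 274/7, 421/7]
L3 α=3/5: [1052/5, 3908/35, 1997/35]
rounded: [210, 112, 57]

at x=1,y=1 over L1,L2,L4:
+L1 (α=0) → [0, 0, 0]
+L2 (α=2/5) → [372/5, 492/5, 22/5]
+L4 (α=5/6) → [999/10, 2267/30, 649/10]
= [100, 76, 65]

at x=3,y=2 over L1,L2,L4,L5,L6,L7:
L1 α=1/3: [61/3, 235/3, 67]
L2 α=2/3: [571/9, 1003/9, 157/3]
L4 α=1/3: [2834/27, 3131/27, 506/9]
L5 α=1/2: [9719/54, 1768/27, 1289/18]
L6 α=1: [71, 240, 251]
L7 α=1/6: [595/6, 477/2, 703/3]
→ [99, 238, 234]

at x=2,y=2 over L1,L2,L4,L5,L6,L8:
+L1 (α=1/3) → [83, 47, 161/3]
+L2 (α=2/5) → [377/5, 407/5, 209/5]
+L4 (α=2/3) → [699/5, 817/15, 2129/15]
+L5 (α=1/4) → [1591/10, 1987/20, 2489/20]
+L6 (α=1/3) → [737/5, 4217/30, 3959/30]
+L8 (α=3/4) → [1118/5, 17447/120, 7199/120]
= [224, 145, 60]


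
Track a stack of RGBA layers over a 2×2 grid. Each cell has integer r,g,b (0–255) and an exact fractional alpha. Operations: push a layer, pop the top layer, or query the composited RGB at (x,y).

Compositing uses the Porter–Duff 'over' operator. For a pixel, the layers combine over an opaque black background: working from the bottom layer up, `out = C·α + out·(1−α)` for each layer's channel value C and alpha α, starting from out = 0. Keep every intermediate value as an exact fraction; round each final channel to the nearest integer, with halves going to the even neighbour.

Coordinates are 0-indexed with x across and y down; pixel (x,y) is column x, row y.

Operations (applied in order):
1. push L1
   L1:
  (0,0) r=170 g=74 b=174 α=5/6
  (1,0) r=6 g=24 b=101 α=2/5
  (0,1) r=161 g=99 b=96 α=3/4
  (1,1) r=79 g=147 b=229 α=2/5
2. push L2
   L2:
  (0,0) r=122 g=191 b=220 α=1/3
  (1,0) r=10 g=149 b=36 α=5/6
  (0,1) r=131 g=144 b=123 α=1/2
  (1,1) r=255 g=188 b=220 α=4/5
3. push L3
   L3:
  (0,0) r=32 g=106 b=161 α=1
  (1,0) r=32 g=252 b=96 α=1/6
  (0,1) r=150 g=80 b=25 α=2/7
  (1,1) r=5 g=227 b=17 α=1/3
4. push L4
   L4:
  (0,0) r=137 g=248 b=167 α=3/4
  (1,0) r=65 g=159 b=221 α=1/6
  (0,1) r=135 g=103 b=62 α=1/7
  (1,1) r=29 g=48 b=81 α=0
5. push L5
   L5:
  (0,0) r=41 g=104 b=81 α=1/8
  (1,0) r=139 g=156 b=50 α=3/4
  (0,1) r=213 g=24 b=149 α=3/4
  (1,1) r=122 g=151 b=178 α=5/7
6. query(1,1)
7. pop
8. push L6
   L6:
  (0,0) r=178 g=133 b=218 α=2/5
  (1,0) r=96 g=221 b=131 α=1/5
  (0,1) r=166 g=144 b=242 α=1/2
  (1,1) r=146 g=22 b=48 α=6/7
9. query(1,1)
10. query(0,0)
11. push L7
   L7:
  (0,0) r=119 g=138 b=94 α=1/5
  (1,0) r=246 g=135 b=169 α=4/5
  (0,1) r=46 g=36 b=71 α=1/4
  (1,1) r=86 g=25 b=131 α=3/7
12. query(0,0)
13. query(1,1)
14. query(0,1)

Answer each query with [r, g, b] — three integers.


query (1,1) [L1,L2,L3,L4,L5] — begin 0,0,0
+L1 (α=2/5) → [158/5, 294/5, 458/5]
+L2 (α=4/5) → [5258/25, 4054/25, 4858/25]
+L3 (α=1/3) → [3547/25, 13783/75, 10141/75]
+L4 (α=0) → [3547/25, 13783/75, 10141/75]
+L5 (α=5/7) → [3192/25, 84191/525, 87032/525]
= [128, 160, 166]

query (1,1) [L1,L2,L3,L4,L6] — begin 0,0,0
after L1 α=2/5: [158/5, 294/5, 458/5]
after L2 α=4/5: [5258/25, 4054/25, 4858/25]
after L3 α=1/3: [3547/25, 13783/75, 10141/75]
after L4 α=0: [3547/25, 13783/75, 10141/75]
after L6 α=6/7: [25447/175, 23683/525, 31741/525]
→ [145, 45, 60]

at x=0,y=0 over L1,L2,L3,L4,L6:
+L1 (α=5/6) → [425/3, 185/3, 145]
+L2 (α=1/3) → [1216/9, 943/9, 170]
+L3 (α=1) → [32, 106, 161]
+L4 (α=3/4) → [443/4, 425/2, 331/2]
+L6 (α=2/5) → [2753/20, 1807/10, 373/2]
rounded: [138, 181, 186]

(0,0) stack=L1,L2,L3,L4,L6,L7; from [0,0,0]:
L1 α=5/6: [425/3, 185/3, 145]
L2 α=1/3: [1216/9, 943/9, 170]
L3 α=1: [32, 106, 161]
L4 α=3/4: [443/4, 425/2, 331/2]
L6 α=2/5: [2753/20, 1807/10, 373/2]
L7 α=1/5: [3348/25, 4304/25, 168]
= [134, 172, 168]

at x=1,y=1 over L1,L2,L3,L4,L6,L7:
after L1 α=2/5: [158/5, 294/5, 458/5]
after L2 α=4/5: [5258/25, 4054/25, 4858/25]
after L3 α=1/3: [3547/25, 13783/75, 10141/75]
after L4 α=0: [3547/25, 13783/75, 10141/75]
after L6 α=6/7: [25447/175, 23683/525, 31741/525]
after L7 α=3/7: [146938/1225, 134107/3675, 333289/3675]
→ [120, 36, 91]

(0,1) stack=L1,L2,L3,L4,L6,L7; from [0,0,0]:
+L1 (α=3/4) → [483/4, 297/4, 72]
+L2 (α=1/2) → [1007/8, 873/8, 195/2]
+L3 (α=2/7) → [7435/56, 5645/56, 1075/14]
+L4 (α=1/7) → [26085/196, 19819/196, 3659/49]
+L6 (α=1/2) → [58621/392, 48043/392, 15517/98]
+L7 (α=1/4) → [193895/1568, 158241/1568, 53509/392]
= [124, 101, 137]


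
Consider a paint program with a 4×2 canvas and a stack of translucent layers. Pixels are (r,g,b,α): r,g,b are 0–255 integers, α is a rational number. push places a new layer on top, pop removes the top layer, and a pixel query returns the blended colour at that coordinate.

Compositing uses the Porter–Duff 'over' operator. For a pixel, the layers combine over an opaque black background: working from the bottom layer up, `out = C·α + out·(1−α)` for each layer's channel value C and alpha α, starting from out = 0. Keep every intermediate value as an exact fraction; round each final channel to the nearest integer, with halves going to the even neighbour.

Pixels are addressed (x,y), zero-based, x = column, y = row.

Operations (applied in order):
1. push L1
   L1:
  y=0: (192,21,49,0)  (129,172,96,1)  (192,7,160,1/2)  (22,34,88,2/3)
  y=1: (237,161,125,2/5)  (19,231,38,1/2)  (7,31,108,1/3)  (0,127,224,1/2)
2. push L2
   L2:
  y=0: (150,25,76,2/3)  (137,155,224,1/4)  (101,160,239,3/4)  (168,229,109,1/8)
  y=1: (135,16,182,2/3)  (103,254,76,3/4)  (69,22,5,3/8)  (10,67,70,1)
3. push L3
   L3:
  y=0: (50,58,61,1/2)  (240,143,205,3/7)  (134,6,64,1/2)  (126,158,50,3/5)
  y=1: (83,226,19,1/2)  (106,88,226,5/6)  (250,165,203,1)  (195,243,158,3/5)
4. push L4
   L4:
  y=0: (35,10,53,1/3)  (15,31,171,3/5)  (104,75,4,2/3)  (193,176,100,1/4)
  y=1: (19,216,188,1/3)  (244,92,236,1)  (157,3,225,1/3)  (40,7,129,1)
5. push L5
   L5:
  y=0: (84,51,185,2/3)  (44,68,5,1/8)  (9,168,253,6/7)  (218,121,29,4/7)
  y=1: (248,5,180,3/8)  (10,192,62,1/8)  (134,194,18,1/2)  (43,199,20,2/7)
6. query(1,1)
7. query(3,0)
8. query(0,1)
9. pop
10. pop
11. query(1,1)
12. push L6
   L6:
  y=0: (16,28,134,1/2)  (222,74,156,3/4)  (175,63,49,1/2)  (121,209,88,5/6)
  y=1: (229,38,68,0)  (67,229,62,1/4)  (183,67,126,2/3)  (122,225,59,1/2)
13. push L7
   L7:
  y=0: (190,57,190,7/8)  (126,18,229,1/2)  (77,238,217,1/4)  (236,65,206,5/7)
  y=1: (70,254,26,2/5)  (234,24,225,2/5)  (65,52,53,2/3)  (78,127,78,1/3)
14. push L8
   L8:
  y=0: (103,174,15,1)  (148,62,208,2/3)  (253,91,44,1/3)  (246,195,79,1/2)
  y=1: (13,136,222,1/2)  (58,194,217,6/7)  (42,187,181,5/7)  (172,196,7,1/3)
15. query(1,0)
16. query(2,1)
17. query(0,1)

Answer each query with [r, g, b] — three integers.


at x=1,y=1 over L1,L2,L3,L4,L5:
L1 α=1/2: [19/2, 231/2, 19]
L2 α=3/4: [637/8, 1755/8, 247/4]
L3 α=5/6: [4877/48, 5275/48, 1589/8]
L4 α=1: [244, 92, 236]
L5 α=1/8: [859/4, 209/2, 857/4]
→ [215, 104, 214]

at x=3,y=0 over L1,L2,L3,L4,L5:
L1 α=2/3: [44/3, 68/3, 176/3]
L2 α=1/8: [203/6, 1163/24, 1559/24]
L3 α=3/5: [1337/15, 6851/60, 3359/60]
L4 α=1/4: [1151/10, 10371/80, 5359/80]
L5 α=4/7: [1739/10, 69833/560, 25357/560]
→ [174, 125, 45]

at x=0,y=1 over L1,L2,L3,L4,L5:
after L1 α=2/5: [474/5, 322/5, 50]
after L2 α=2/3: [608/5, 482/15, 138]
after L3 α=1/2: [1023/10, 1936/15, 157/2]
after L4 α=1/3: [1118/15, 7112/45, 115]
after L5 α=3/8: [1675/12, 7247/72, 1115/8]
→ [140, 101, 139]

at x=1,y=1 over L1,L2,L3:
L1 α=1/2: [19/2, 231/2, 19]
L2 α=3/4: [637/8, 1755/8, 247/4]
L3 α=5/6: [4877/48, 5275/48, 1589/8]
→ [102, 110, 199]

query (1,0) [L1,L2,L3,L6,L7,L8] — begin 0,0,0
L1 α=1: [129, 172, 96]
L2 α=1/4: [131, 671/4, 128]
L3 α=3/7: [1244/7, 1100/7, 161]
L6 α=3/4: [2953/14, 1327/14, 629/4]
L7 α=1/2: [4717/28, 1579/28, 1545/8]
L8 α=2/3: [4335/28, 5051/84, 4873/24]
→ [155, 60, 203]

(2,1) stack=L1,L2,L3,L6,L7,L8; from [0,0,0]:
after L1 α=1/3: [7/3, 31/3, 36]
after L2 α=3/8: [82/3, 353/24, 195/8]
after L3 α=1: [250, 165, 203]
after L6 α=2/3: [616/3, 299/3, 455/3]
after L7 α=2/3: [1006/9, 611/9, 773/9]
after L8 α=5/7: [3902/63, 9637/63, 9691/63]
rounded: [62, 153, 154]

at x=0,y=1 over L1,L2,L3,L6,L7,L8:
+L1 (α=2/5) → [474/5, 322/5, 50]
+L2 (α=2/3) → [608/5, 482/15, 138]
+L3 (α=1/2) → [1023/10, 1936/15, 157/2]
+L6 (α=0) → [1023/10, 1936/15, 157/2]
+L7 (α=2/5) → [4469/50, 4476/25, 115/2]
+L8 (α=1/2) → [5119/100, 3938/25, 559/4]
rounded: [51, 158, 140]


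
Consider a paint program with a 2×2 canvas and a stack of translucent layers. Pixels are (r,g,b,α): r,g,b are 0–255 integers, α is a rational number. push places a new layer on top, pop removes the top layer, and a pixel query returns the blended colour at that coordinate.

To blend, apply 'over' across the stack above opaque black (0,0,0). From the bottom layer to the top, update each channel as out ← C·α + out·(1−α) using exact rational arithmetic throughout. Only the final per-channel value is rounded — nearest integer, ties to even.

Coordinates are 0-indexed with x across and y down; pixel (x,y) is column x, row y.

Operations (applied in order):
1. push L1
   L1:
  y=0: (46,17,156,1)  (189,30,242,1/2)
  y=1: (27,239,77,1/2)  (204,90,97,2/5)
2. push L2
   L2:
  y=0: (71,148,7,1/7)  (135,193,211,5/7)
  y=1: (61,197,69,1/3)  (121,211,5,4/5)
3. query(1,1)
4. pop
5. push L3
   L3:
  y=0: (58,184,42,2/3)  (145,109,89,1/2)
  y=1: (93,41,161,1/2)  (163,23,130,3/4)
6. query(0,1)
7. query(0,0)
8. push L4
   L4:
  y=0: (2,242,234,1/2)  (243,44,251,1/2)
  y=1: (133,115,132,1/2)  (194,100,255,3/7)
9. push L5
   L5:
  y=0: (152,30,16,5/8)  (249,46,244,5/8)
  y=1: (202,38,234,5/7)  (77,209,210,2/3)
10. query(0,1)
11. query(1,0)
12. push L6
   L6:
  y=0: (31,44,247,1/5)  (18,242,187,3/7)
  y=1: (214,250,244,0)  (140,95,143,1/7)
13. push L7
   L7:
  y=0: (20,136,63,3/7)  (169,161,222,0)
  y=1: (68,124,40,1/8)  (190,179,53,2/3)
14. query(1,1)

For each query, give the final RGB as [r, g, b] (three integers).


query (1,1) [L1,L2] — begin 0,0,0
L1 α=2/5: [408/5, 36, 194/5]
L2 α=4/5: [2828/25, 176, 294/25]
= [113, 176, 12]

(0,1) stack=L1,L3; from [0,0,0]:
+L1 (α=1/2) → [27/2, 239/2, 77/2]
+L3 (α=1/2) → [213/4, 321/4, 399/4]
→ [53, 80, 100]

at x=0,y=0 over L1,L3:
+L1 (α=1) → [46, 17, 156]
+L3 (α=2/3) → [54, 385/3, 80]
→ [54, 128, 80]

at x=0,y=1 over L1,L3,L4,L5:
L1 α=1/2: [27/2, 239/2, 77/2]
L3 α=1/2: [213/4, 321/4, 399/4]
L4 α=1/2: [745/8, 781/8, 927/8]
L5 α=5/7: [4785/28, 1541/28, 801/4]
→ [171, 55, 200]

at x=1,y=0 over L1,L3,L4,L5:
L1 α=1/2: [189/2, 15, 121]
L3 α=1/2: [479/4, 62, 105]
L4 α=1/2: [1451/8, 53, 178]
L5 α=5/8: [14313/64, 389/8, 877/4]
= [224, 49, 219]

query (1,1) [L1,L3,L4,L5,L6,L7] — begin 0,0,0
after L1 α=2/5: [408/5, 36, 194/5]
after L3 α=3/4: [2853/20, 105/4, 536/5]
after L4 α=3/7: [5763/35, 405/7, 5969/35]
after L5 α=2/3: [11153/105, 3331/21, 20669/105]
after L6 α=1/7: [27206/245, 7327/49, 46343/245]
after L7 α=2/3: [40102/245, 24869/147, 72313/735]
rounded: [164, 169, 98]


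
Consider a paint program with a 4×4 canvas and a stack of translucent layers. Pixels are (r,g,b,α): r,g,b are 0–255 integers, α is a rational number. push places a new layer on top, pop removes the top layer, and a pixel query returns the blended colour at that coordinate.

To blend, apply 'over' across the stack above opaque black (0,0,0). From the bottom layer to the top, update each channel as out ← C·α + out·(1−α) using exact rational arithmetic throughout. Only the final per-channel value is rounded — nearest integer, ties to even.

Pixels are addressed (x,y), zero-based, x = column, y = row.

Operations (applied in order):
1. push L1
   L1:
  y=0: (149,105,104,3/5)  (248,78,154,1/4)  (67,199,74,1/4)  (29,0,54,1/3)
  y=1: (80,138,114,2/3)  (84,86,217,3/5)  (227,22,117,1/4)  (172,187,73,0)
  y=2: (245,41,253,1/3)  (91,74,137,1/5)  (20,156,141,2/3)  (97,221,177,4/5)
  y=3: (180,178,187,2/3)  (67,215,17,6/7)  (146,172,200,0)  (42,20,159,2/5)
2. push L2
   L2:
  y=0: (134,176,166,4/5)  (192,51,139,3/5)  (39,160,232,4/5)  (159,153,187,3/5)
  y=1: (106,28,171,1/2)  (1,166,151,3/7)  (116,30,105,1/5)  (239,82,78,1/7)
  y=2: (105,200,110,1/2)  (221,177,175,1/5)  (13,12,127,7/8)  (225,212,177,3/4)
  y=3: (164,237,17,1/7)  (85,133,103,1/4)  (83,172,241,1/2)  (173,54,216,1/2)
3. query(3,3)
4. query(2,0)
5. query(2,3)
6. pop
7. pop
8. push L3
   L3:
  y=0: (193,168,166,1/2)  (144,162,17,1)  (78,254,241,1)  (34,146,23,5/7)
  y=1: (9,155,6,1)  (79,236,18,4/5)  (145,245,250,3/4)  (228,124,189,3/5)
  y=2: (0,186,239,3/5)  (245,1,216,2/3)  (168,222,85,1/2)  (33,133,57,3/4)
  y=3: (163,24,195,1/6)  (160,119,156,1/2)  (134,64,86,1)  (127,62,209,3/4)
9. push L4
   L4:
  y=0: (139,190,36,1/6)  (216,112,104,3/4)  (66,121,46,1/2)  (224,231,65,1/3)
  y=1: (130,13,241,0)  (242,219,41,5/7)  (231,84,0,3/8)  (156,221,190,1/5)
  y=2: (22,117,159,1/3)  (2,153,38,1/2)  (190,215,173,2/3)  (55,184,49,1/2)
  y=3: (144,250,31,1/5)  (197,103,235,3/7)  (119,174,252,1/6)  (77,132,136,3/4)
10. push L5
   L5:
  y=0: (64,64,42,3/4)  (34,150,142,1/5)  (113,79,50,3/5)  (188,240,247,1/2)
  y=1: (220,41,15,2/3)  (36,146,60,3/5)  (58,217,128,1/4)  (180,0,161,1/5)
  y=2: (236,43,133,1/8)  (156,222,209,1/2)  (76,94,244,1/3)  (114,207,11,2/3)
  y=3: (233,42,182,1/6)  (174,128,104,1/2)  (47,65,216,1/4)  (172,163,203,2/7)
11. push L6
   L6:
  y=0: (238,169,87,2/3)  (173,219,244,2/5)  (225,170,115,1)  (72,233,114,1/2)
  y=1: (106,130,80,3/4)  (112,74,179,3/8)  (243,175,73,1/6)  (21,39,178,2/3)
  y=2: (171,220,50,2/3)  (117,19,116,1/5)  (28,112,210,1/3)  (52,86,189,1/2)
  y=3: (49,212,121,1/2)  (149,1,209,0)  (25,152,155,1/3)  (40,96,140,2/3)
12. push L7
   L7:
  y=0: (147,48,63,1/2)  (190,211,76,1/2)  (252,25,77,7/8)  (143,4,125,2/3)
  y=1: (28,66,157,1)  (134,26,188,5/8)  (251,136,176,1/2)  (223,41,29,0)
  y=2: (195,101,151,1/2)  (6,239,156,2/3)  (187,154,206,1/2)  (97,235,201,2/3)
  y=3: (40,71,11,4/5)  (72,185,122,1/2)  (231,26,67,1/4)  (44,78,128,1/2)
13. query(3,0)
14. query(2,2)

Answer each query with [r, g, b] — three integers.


query (3,3) [L1,L2] — begin 0,0,0
L1 α=2/5: [84/5, 8, 318/5]
L2 α=1/2: [949/10, 31, 699/5]
rounded: [95, 31, 140]

query (2,0) [L1,L2] — begin 0,0,0
L1 α=1/4: [67/4, 199/4, 37/2]
L2 α=4/5: [691/20, 2759/20, 1893/10]
= [35, 138, 189]

query (2,3) [L1,L2] — begin 0,0,0
L1 α=0: [0, 0, 0]
L2 α=1/2: [83/2, 86, 241/2]
= [42, 86, 120]

(3,0) stack=L3,L4,L5,L6,L7; from [0,0,0]:
after L3 α=5/7: [170/7, 730/7, 115/7]
after L4 α=1/3: [636/7, 3077/21, 685/21]
after L5 α=1/2: [976/7, 8117/42, 2936/21]
after L6 α=1/2: [740/7, 17903/84, 2665/21]
after L7 α=2/3: [914/7, 18575/252, 7915/63]
= [131, 74, 126]

(2,2) stack=L3,L4,L5,L6,L7; from [0,0,0]:
after L3 α=1/2: [84, 111, 85/2]
after L4 α=2/3: [464/3, 541/3, 259/2]
after L5 α=1/3: [1156/9, 1364/9, 503/3]
after L6 α=1/3: [2564/27, 3736/27, 1636/9]
after L7 α=1/2: [7613/54, 3947/27, 1745/9]
→ [141, 146, 194]


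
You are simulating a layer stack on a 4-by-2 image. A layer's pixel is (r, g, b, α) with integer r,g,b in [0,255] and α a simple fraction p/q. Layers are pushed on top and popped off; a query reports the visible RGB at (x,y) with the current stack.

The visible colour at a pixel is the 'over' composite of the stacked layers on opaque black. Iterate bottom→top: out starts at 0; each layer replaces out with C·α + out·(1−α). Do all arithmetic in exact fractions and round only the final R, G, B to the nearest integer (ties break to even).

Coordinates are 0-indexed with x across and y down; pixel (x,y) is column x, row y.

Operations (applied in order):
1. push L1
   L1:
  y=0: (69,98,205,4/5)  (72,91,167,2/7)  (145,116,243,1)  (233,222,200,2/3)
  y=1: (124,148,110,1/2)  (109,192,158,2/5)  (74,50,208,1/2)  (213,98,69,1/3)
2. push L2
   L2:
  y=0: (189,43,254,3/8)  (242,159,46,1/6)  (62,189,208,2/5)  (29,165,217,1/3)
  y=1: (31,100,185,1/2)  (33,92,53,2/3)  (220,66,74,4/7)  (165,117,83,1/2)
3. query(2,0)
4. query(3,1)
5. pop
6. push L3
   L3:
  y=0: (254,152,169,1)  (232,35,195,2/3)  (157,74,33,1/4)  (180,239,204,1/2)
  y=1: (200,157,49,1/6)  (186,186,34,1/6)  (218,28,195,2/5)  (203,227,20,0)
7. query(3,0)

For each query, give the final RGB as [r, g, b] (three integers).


(2,0) stack=L1,L2; from [0,0,0]:
after L1 α=1: [145, 116, 243]
after L2 α=2/5: [559/5, 726/5, 229]
→ [112, 145, 229]

(3,1) stack=L1,L2; from [0,0,0]:
L1 α=1/3: [71, 98/3, 23]
L2 α=1/2: [118, 449/6, 53]
rounded: [118, 75, 53]

at x=3,y=0 over L1,L3:
after L1 α=2/3: [466/3, 148, 400/3]
after L3 α=1/2: [503/3, 387/2, 506/3]
rounded: [168, 194, 169]


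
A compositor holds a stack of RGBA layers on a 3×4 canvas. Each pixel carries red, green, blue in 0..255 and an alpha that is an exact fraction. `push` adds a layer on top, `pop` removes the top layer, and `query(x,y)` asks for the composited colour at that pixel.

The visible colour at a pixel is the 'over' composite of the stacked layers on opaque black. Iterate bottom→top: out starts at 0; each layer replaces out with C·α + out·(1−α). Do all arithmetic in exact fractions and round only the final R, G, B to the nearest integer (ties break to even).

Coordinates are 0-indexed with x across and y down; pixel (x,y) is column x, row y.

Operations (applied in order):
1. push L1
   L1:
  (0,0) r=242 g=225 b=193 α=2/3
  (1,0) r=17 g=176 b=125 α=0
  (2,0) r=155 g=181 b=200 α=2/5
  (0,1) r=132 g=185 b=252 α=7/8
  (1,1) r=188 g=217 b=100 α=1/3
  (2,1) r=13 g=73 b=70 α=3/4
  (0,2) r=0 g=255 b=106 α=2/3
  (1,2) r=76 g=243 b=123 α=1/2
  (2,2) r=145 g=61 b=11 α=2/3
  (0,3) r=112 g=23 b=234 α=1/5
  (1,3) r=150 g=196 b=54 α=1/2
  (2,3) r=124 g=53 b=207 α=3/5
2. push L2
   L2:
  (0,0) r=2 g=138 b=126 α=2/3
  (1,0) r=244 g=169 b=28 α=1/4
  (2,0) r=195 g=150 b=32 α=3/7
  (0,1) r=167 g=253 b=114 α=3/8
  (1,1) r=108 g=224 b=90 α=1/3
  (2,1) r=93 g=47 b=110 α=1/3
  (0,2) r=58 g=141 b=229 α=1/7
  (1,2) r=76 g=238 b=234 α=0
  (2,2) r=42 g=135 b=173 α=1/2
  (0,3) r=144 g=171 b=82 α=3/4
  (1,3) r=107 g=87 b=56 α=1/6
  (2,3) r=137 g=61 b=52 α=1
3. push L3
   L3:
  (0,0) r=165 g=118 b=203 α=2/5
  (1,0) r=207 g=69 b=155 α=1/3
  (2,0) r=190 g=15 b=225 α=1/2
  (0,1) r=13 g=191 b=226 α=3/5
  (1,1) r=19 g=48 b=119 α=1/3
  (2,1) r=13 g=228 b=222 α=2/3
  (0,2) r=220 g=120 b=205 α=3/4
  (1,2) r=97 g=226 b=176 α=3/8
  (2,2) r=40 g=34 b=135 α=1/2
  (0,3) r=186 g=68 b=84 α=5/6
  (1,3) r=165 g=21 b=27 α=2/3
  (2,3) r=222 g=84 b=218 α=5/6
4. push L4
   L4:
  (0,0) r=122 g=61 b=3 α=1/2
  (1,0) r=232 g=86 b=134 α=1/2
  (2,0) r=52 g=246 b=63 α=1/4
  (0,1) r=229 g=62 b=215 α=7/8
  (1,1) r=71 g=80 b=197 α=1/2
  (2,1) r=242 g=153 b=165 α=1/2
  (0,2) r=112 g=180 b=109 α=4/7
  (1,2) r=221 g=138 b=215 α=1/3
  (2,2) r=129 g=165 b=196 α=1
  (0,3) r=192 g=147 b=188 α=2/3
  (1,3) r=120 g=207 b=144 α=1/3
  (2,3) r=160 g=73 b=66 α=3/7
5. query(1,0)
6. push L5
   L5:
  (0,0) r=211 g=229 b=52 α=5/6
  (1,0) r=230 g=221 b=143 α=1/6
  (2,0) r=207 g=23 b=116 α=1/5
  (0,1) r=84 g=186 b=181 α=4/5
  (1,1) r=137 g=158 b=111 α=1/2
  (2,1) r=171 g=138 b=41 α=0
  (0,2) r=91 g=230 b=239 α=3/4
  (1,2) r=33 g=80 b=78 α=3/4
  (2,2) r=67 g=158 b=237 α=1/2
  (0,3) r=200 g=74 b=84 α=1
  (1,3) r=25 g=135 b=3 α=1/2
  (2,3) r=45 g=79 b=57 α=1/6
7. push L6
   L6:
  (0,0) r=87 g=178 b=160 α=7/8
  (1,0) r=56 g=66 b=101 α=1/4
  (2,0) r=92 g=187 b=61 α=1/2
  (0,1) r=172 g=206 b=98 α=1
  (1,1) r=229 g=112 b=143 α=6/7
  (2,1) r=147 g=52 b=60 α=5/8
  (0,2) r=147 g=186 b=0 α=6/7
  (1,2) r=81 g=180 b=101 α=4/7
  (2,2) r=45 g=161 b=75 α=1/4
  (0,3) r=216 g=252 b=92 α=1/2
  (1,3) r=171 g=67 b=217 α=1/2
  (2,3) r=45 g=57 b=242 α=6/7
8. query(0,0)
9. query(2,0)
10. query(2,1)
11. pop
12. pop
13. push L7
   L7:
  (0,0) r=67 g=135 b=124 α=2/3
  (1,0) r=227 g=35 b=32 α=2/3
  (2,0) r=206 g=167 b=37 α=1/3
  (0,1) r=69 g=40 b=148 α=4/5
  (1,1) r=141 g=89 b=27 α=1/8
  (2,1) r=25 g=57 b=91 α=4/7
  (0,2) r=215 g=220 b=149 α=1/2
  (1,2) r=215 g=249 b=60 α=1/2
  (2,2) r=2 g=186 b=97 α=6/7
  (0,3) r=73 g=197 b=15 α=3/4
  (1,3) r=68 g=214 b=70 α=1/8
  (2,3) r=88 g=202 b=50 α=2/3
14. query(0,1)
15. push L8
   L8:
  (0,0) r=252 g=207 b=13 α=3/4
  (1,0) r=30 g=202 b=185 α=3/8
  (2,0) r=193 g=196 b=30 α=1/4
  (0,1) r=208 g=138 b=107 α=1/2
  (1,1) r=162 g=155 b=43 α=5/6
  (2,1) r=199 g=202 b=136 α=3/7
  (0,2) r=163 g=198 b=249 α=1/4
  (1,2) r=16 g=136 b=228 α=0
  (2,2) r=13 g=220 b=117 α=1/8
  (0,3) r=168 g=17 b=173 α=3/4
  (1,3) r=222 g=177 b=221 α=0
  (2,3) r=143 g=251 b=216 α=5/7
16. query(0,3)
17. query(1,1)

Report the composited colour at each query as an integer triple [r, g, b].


query (1,0) [L1,L2,L3,L4] — begin 0,0,0
+L1 (α=0) → [0, 0, 0]
+L2 (α=1/4) → [61, 169/4, 7]
+L3 (α=1/3) → [329/3, 307/6, 169/3]
+L4 (α=1/2) → [1025/6, 823/12, 571/6]
→ [171, 69, 95]

at x=0,y=0 over L1,L2,L3,L4,L5,L6:
L1 α=2/3: [484/3, 150, 386/3]
L2 α=2/3: [496/9, 142, 1142/9]
L3 α=2/5: [1486/15, 662/5, 472/3]
L4 α=1/2: [1658/15, 967/10, 481/6]
L5 α=5/6: [17483/90, 4139/20, 2041/36]
L6 α=7/8: [72293/720, 29059/160, 42361/288]
→ [100, 182, 147]

query (2,0) [L1,L2,L3,L4,L5,L6] — begin 0,0,0
after L1 α=2/5: [62, 362/5, 80]
after L2 α=3/7: [119, 3698/35, 416/7]
after L3 α=1/2: [309/2, 4223/70, 1991/14]
after L4 α=1/4: [1031/8, 29889/280, 6855/56]
after L5 α=1/5: [289/2, 31499/350, 8479/70]
after L6 α=1/2: [473/4, 96949/700, 12749/140]
rounded: [118, 138, 91]

at x=2,y=1 over L1,L2,L3,L4,L5,L6:
L1 α=3/4: [39/4, 219/4, 105/2]
L2 α=1/3: [75/2, 313/6, 215/3]
L3 α=2/3: [127/6, 3049/18, 1547/9]
L4 α=1/2: [1579/12, 5803/36, 1516/9]
L5 α=0: [1579/12, 5803/36, 1516/9]
L6 α=5/8: [4519/32, 8923/96, 302/3]
→ [141, 93, 101]

at x=0,y=1 over L1,L2,L3,L4,L7:
L1 α=7/8: [231/2, 1295/8, 441/2]
L2 α=3/8: [2157/16, 12547/64, 2889/16]
L3 α=3/5: [2469/40, 30883/160, 8313/40]
L4 α=7/8: [66589/320, 100323/1280, 68513/320]
L7 α=4/5: [154909/1600, 305123/6400, 257953/1600]
rounded: [97, 48, 161]

at x=0,y=3 over L1,L2,L3,L4,L7,L8:
after L1 α=1/5: [112/5, 23/5, 234/5]
after L2 α=3/4: [568/5, 647/5, 366/5]
after L3 α=5/6: [2609/15, 2347/30, 411/5]
after L4 α=2/3: [8369/45, 11167/90, 2291/15]
after L7 α=3/4: [4556/45, 64357/360, 1483/30]
after L8 α=3/4: [6809/45, 82717/1440, 17053/120]
rounded: [151, 57, 142]

query (1,1) [L1,L2,L3,L4,L7,L8] — begin 0,0,0
after L1 α=1/3: [188/3, 217/3, 100/3]
after L2 α=1/3: [700/9, 1106/9, 470/9]
after L3 α=1/3: [1571/27, 2644/27, 2011/27]
after L4 α=1/2: [1744/27, 2402/27, 3665/27]
after L7 α=1/8: [16015/216, 19217/216, 3298/27]
after L8 α=5/6: [190975/1296, 186617/1296, 9103/162]
= [147, 144, 56]
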